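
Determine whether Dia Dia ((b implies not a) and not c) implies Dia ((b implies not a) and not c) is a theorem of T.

Tableau for the negation not (Dia Dia ((b implies not a) and not c) implies Dia ((b implies not a) and not c)):
1. not (Dia Dia ((b implies not a) and not c) implies Dia ((b implies not a) and not c)), u
2. Dia Dia ((b implies not a) and not c), u
3. not Dia ((b implies not a) and not c), u
4. not ((b implies not a) and not c), u
5. c, u
6. Dia ((b implies not a) and not c), v
7. not ((b implies not a) and not c), v
8. c, v
9. (b implies not a) and not c, w
10. b implies not a, w
11. not c, w
12. not a, w
Accessibility: uRu, uRv, vRv, vRw, wRw
The negation has an open branch (countermodel exists).

Not valid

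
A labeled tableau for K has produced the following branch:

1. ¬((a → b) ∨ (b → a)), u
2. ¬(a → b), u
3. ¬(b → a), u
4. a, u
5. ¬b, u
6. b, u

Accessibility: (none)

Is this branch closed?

Yes, closed

Both b and ¬b appear at u.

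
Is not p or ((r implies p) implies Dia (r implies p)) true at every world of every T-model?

Valid in T

Tableau for the negation not (not p or ((r implies p) implies Dia (r implies p))):
1. not (not p or ((r implies p) implies Dia (r implies p))), w0
2. p, w0
3. not ((r implies p) implies Dia (r implies p)), w0
4. r implies p, w0
5. not Dia (r implies p), w0
6. not (r implies p), w0
7. r, w0
8. not p, w0
Accessibility: w0Rw0
Branch closes: p and not p both at w0.
All branches of the negation close; one closing branch shown above.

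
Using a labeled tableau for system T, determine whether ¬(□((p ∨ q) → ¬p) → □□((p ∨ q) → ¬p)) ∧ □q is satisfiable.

1. ¬(□((p ∨ q) → ¬p) → □□((p ∨ q) → ¬p)) ∧ □q, w0
2. ¬(□((p ∨ q) → ¬p) → □□((p ∨ q) → ¬p)), w0   [∧-rule on 1]
3. □q, w0   [∧-rule on 1]
4. □((p ∨ q) → ¬p), w0   [¬→-rule on 2]
5. ¬□□((p ∨ q) → ¬p), w0   [¬→-rule on 2]
6. q, w0   [□-rule on 3 via w0Rw0]
7. (p ∨ q) → ¬p, w0   [□-rule on 4 via w0Rw0]
8. ¬p, w0   [→-rule on 7 (branches; this branch)]
9. ¬□((p ∨ q) → ¬p), w1   [¬□-rule on 5: fresh world w1, w0Rw1]
10. q, w1   [□-rule on 3 via w0Rw1]
11. (p ∨ q) → ¬p, w1   [□-rule on 4 via w0Rw1]
12. ¬p, w1   [→-rule on 11 (branches; this branch)]
13. ¬((p ∨ q) → ¬p), w2   [¬□-rule on 9: fresh world w2, w1Rw2]
14. p ∨ q, w2   [¬→-rule on 13]
15. p, w2   [¬→-rule on 13]
16. q, w2   [∨-rule on 14 (branches; this branch)]
Accessibility: w0Rw0, w0Rw1, w1Rw1, w1Rw2, w2Rw2

Satisfiable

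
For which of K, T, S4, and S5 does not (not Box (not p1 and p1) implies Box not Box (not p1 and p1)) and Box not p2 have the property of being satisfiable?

T-tableau for the formula:
1. not (not Box (not p1 and p1) implies Box not Box (not p1 and p1)) and Box not p2, w0
2. not (not Box (not p1 and p1) implies Box not Box (not p1 and p1)), w0
3. Box not p2, w0
4. not Box (not p1 and p1), w0
5. not Box not Box (not p1 and p1), w0
6. not p2, w0
7. not (not p1 and p1), w1
8. not p2, w1
9. not p1, w1
10. Box (not p1 and p1), w2
11. not p2, w2
12. not p1 and p1, w2
13. not p1, w2
14. p1, w2
Accessibility: w0Rw0, w0Rw1, w0Rw2, w1Rw1, w2Rw2
Branch closes: p1 and not p1 both at w2.
Every branch closes (one shown): unsatisfiable in T, hence also in S4, S5 (every S4/S5-frame is a T-frame).
K-tableau for the formula:
1. not (not Box (not p1 and p1) implies Box not Box (not p1 and p1)) and Box not p2, w0
2. not (not Box (not p1 and p1) implies Box not Box (not p1 and p1)), w0
3. Box not p2, w0
4. not Box (not p1 and p1), w0
5. not Box not Box (not p1 and p1), w0
6. not (not p1 and p1), w1
7. not p2, w1
8. not p1, w1
9. Box (not p1 and p1), w2
10. not p2, w2
Accessibility: w0Rw1, w0Rw2
Complete open branch: satisfiable in K.

K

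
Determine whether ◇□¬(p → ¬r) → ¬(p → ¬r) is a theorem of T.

Invalid (countermodel exists)

Tableau for the negation ¬(◇□¬(p → ¬r) → ¬(p → ¬r)):
1. ¬(◇□¬(p → ¬r) → ¬(p → ¬r)), u
2. ◇□¬(p → ¬r), u
3. p → ¬r, u
4. ¬r, u
5. □¬(p → ¬r), v
6. ¬(p → ¬r), v
7. p, v
8. r, v
Accessibility: uRu, uRv, vRv
The negation has an open branch (countermodel exists).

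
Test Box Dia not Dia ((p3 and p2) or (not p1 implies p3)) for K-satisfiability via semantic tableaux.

1. Box Dia not Dia ((p3 and p2) or (not p1 implies p3)), 0

Satisfiable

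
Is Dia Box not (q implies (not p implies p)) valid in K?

Tableau for the negation not Dia Box not (q implies (not p implies p)):
1. not Dia Box not (q implies (not p implies p)), 0
The negation has an open branch (countermodel exists).

Invalid (countermodel exists)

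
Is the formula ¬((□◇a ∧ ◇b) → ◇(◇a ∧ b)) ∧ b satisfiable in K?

1. ¬((□◇a ∧ ◇b) → ◇(◇a ∧ b)) ∧ b, 0
2. ¬((□◇a ∧ ◇b) → ◇(◇a ∧ b)), 0   [∧-rule on 1]
3. b, 0   [∧-rule on 1]
4. □◇a ∧ ◇b, 0   [¬→-rule on 2]
5. ¬◇(◇a ∧ b), 0   [¬→-rule on 2]
6. □◇a, 0   [∧-rule on 4]
7. ◇b, 0   [∧-rule on 4]
8. b, 1   [◇-rule on 7: fresh world 1, 0R1]
9. ¬(◇a ∧ b), 1   [¬◇-rule on 5 via 0R1]
10. ◇a, 1   [□-rule on 6 via 0R1]
11. ¬◇a, 1   [¬∧-rule on 9 (branches; this branch)]
12. a, 2   [◇-rule on 10: fresh world 2, 1R2]
13. ¬a, 2   [¬◇-rule on 11 via 1R2]
Accessibility: 0R1, 1R2
Branch closes: a and ¬a both at 2.
All branches of the tableau close; one closing branch shown above.

No, unsatisfiable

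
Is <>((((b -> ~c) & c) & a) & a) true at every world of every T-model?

Tableau for the negation ~<>((((b -> ~c) & c) & a) & a):
1. ~<>((((b -> ~c) & c) & a) & a), 0
2. ~((((b -> ~c) & c) & a) & a), 0   [~<>-rule on 1 via 0R0]
3. ~a, 0   [~&-rule on 2 (branches; this branch)]
Accessibility: 0R0
The negation has an open branch (countermodel exists).

Not valid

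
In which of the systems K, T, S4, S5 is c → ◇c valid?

T, S4, S5

T-tableau for the negation ¬(c → ◇c):
1. ¬(c → ◇c), w0
2. c, w0   [¬→-rule on 1]
3. ¬◇c, w0   [¬→-rule on 1]
4. ¬c, w0   [¬◇-rule on 3 via w0Rw0]
Accessibility: w0Rw0
Branch closes: c and ¬c both at w0.
Every branch closes (one shown): valid in T, hence also in S4, S5 (every theorem of T is a theorem of S4 and S5).
K-tableau for the negation ¬(c → ◇c):
1. ¬(c → ◇c), w0
2. c, w0   [¬→-rule on 1]
3. ¬◇c, w0   [¬→-rule on 1]
Complete open branch: countermodel on a K-frame, so not valid in K.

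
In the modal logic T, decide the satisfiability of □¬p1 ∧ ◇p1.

1. □¬p1 ∧ ◇p1, u
2. □¬p1, u
3. ◇p1, u
4. ¬p1, u
5. p1, v
6. ¬p1, v
Accessibility: uRu, uRv, vRv
Branch closes: p1 and ¬p1 both at v.
All branches of the tableau close; one closing branch shown above.

Unsatisfiable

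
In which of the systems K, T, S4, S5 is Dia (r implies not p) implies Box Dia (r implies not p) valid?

S5

S4-tableau for the negation not (Dia (r implies not p) implies Box Dia (r implies not p)):
1. not (Dia (r implies not p) implies Box Dia (r implies not p)), 0
2. Dia (r implies not p), 0
3. not Box Dia (r implies not p), 0
4. r implies not p, 1
5. not p, 1
6. not Dia (r implies not p), 2
7. not (r implies not p), 2
8. r, 2
9. p, 2
Accessibility: 0R0, 0R1, 0R2, 1R1, 2R2
Complete open branch: countermodel on an S4-frame, so not valid in S4, nor in K, T (the same frame is also a K-frame and a T-frame).
S5-tableau for the negation not (Dia (r implies not p) implies Box Dia (r implies not p)):
1. not (Dia (r implies not p) implies Box Dia (r implies not p)), 0
2. Dia (r implies not p), 0
3. not Box Dia (r implies not p), 0
4. r implies not p, 1
5. not p, 1
6. not Dia (r implies not p), 2
7. not (r implies not p), 0
8. r, 0
9. p, 0
10. not (r implies not p), 1
11. r, 1
12. p, 1
Accessibility: 0R0, 0R1, 0R2, 1R0, 1R1, 1R2, 2R0, 2R1, 2R2
Branch closes: p and not p both at 1.
Every branch closes (one shown): valid in S5.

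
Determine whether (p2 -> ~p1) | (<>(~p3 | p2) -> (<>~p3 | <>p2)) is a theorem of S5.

Valid

Tableau for the negation ~((p2 -> ~p1) | (<>(~p3 | p2) -> (<>~p3 | <>p2))):
1. ~((p2 -> ~p1) | (<>(~p3 | p2) -> (<>~p3 | <>p2))), w0
2. ~(p2 -> ~p1), w0
3. ~(<>(~p3 | p2) -> (<>~p3 | <>p2)), w0
4. p2, w0
5. p1, w0
6. <>(~p3 | p2), w0
7. ~(<>~p3 | <>p2), w0
8. ~<>~p3, w0
9. ~<>p2, w0
10. p3, w0
11. ~p2, w0
Accessibility: w0Rw0
Branch closes: p2 and ~p2 both at w0.
All branches of the negation close; one closing branch shown above.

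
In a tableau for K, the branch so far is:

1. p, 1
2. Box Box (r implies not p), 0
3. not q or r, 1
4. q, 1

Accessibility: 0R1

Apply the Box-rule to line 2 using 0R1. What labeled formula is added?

Box (r implies not p), 1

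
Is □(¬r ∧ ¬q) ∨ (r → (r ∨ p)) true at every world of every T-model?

Valid in T

Tableau for the negation ¬(□(¬r ∧ ¬q) ∨ (r → (r ∨ p))):
1. ¬(□(¬r ∧ ¬q) ∨ (r → (r ∨ p))), w0
2. ¬□(¬r ∧ ¬q), w0
3. ¬(r → (r ∨ p)), w0
4. r, w0
5. ¬(r ∨ p), w0
6. ¬r, w0
7. ¬p, w0
Accessibility: w0Rw0
Branch closes: r and ¬r both at w0.
All branches of the negation close; one closing branch shown above.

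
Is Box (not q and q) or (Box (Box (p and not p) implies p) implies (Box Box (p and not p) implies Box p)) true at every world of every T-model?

Tableau for the negation not (Box (not q and q) or (Box (Box (p and not p) implies p) implies (Box Box (p and not p) implies Box p))):
1. not (Box (not q and q) or (Box (Box (p and not p) implies p) implies (Box Box (p and not p) implies Box p))), u
2. not Box (not q and q), u   [neg-or-rule on 1]
3. not (Box (Box (p and not p) implies p) implies (Box Box (p and not p) implies Box p)), u   [neg-or-rule on 1]
4. Box (Box (p and not p) implies p), u   [neg-implies-rule on 3]
5. not (Box Box (p and not p) implies Box p), u   [neg-implies-rule on 3]
6. Box Box (p and not p), u   [neg-implies-rule on 5]
7. not Box p, u   [neg-implies-rule on 5]
8. Box (p and not p) implies p, u   [Box-rule on 4 via uRu]
9. Box (p and not p), u   [Box-rule on 6 via uRu]
10. p and not p, u   [Box-rule on 9 via uRu]
11. p, u   [and-rule on 10]
12. not p, u   [and-rule on 10]
Accessibility: uRu
Branch closes: p and not p both at u.
Every branch of the negation's tableau closes; the branch above is one of them.

Yes, valid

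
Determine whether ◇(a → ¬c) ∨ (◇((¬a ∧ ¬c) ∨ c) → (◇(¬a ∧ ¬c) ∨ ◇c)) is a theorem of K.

Tableau for the negation ¬(◇(a → ¬c) ∨ (◇((¬a ∧ ¬c) ∨ c) → (◇(¬a ∧ ¬c) ∨ ◇c))):
1. ¬(◇(a → ¬c) ∨ (◇((¬a ∧ ¬c) ∨ c) → (◇(¬a ∧ ¬c) ∨ ◇c))), 0
2. ¬◇(a → ¬c), 0
3. ¬(◇((¬a ∧ ¬c) ∨ c) → (◇(¬a ∧ ¬c) ∨ ◇c)), 0
4. ◇((¬a ∧ ¬c) ∨ c), 0
5. ¬(◇(¬a ∧ ¬c) ∨ ◇c), 0
6. ¬◇(¬a ∧ ¬c), 0
7. ¬◇c, 0
8. (¬a ∧ ¬c) ∨ c, 1
9. ¬(a → ¬c), 1
10. a, 1
11. c, 1
12. ¬(¬a ∧ ¬c), 1
13. ¬c, 1
Accessibility: 0R1
Branch closes: c and ¬c both at 1.
All branches of the negation close; one closing branch shown above.

Valid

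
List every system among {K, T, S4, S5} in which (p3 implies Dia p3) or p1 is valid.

K-tableau for the negation not ((p3 implies Dia p3) or p1):
1. not ((p3 implies Dia p3) or p1), w0
2. not (p3 implies Dia p3), w0   [neg-or-rule on 1]
3. not p1, w0   [neg-or-rule on 1]
4. p3, w0   [neg-implies-rule on 2]
5. not Dia p3, w0   [neg-implies-rule on 2]
Complete open branch: countermodel on a K-frame, so not valid in K.
T-tableau for the negation not ((p3 implies Dia p3) or p1):
1. not ((p3 implies Dia p3) or p1), w0
2. not (p3 implies Dia p3), w0   [neg-or-rule on 1]
3. not p1, w0   [neg-or-rule on 1]
4. p3, w0   [neg-implies-rule on 2]
5. not Dia p3, w0   [neg-implies-rule on 2]
6. not p3, w0   [neg-Dia-rule on 5 via w0Rw0]
Accessibility: w0Rw0
Branch closes: p3 and not p3 both at w0.
Every branch closes (one shown): valid in T, hence also in S4, S5 (every theorem of T is a theorem of S4 and S5).

T, S4, S5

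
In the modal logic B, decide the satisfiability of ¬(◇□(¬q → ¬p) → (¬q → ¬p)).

No, unsatisfiable

1. ¬(◇□(¬q → ¬p) → (¬q → ¬p)), u
2. ◇□(¬q → ¬p), u
3. ¬(¬q → ¬p), u
4. ¬q, u
5. p, u
6. □(¬q → ¬p), v
7. ¬q → ¬p, u
8. ¬q → ¬p, v
9. ¬p, u
Accessibility: uRu, uRv, vRu, vRv
Branch closes: p and ¬p both at u.
All branches of the tableau close; one closing branch shown above.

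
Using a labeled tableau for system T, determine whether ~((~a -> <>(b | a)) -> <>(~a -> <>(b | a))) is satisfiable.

1. ~((~a -> <>(b | a)) -> <>(~a -> <>(b | a))), 0
2. ~a -> <>(b | a), 0   [~->-rule on 1]
3. ~<>(~a -> <>(b | a)), 0   [~->-rule on 1]
4. ~(~a -> <>(b | a)), 0   [~<>-rule on 3 via 0R0]
5. ~a, 0   [~->-rule on 4]
6. ~<>(b | a), 0   [~->-rule on 4]
7. ~(b | a), 0   [~<>-rule on 6 via 0R0]
8. ~b, 0   [~|-rule on 7]
9. <>(b | a), 0   [->-rule on 2 (branches; this branch)]
10. b | a, 1   [<>-rule on 9: fresh world 1, 0R1]
11. ~(~a -> <>(b | a)), 1   [~<>-rule on 3 via 0R1]
12. ~a, 1   [~->-rule on 11]
13. ~<>(b | a), 1   [~->-rule on 11]
14. ~(b | a), 1   [~<>-rule on 6 via 0R1]
15. ~b, 1   [~|-rule on 14]
16. a, 1   [|-rule on 10 (branches; this branch)]
Accessibility: 0R0, 0R1, 1R1
Branch closes: a and ~a both at 1.
All branches of the tableau close; one closing branch shown above.

Unsatisfiable (every branch closes)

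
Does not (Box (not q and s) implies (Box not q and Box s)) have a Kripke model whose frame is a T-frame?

1. not (Box (not q and s) implies (Box not q and Box s)), w0
2. Box (not q and s), w0   [neg-implies-rule on 1]
3. not (Box not q and Box s), w0   [neg-implies-rule on 1]
4. not q and s, w0   [Box-rule on 2 via w0Rw0]
5. not q, w0   [and-rule on 4]
6. s, w0   [and-rule on 4]
7. not Box s, w0   [neg-and-rule on 3 (branches; this branch)]
8. not s, w1   [neg-Box-rule on 7: fresh world w1, w0Rw1]
9. not q and s, w1   [Box-rule on 2 via w0Rw1]
10. not q, w1   [and-rule on 9]
11. s, w1   [and-rule on 9]
Accessibility: w0Rw0, w0Rw1, w1Rw1
Branch closes: s and not s both at w1.
All branches of the tableau close; one closing branch shown above.

No, unsatisfiable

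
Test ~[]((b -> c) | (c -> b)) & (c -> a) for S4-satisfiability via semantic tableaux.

1. ~[]((b -> c) | (c -> b)) & (c -> a), u
2. ~[]((b -> c) | (c -> b)), u
3. c -> a, u
4. a, u
5. ~((b -> c) | (c -> b)), v
6. ~(b -> c), v
7. ~(c -> b), v
8. b, v
9. ~c, v
10. c, v
11. ~b, v
Accessibility: uRu, uRv, vRv
Branch closes: c and ~c both at v.
(One branch shown.) All branches close.

Unsatisfiable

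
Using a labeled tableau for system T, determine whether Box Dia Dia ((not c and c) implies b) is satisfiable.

1. Box Dia Dia ((not c and c) implies b), w0
2. Dia Dia ((not c and c) implies b), w0   [Box-rule on 1 via w0Rw0]
3. Dia ((not c and c) implies b), w1   [Dia-rule on 2: fresh world w1, w0Rw1]
4. Dia Dia ((not c and c) implies b), w1   [Box-rule on 1 via w0Rw1]
5. (not c and c) implies b, w2   [Dia-rule on 3: fresh world w2, w1Rw2]
6. b, w2   [implies-rule on 5 (branches; this branch)]
7. Dia ((not c and c) implies b), w3   [Dia-rule on 4: fresh world w3, w1Rw3]
8. (not c and c) implies b, w4   [Dia-rule on 7: fresh world w4, w3Rw4]
9. b, w4   [implies-rule on 8 (branches; this branch)]
Accessibility: w0Rw0, w0Rw1, w1Rw1, w1Rw2, w1Rw3, w2Rw2, w3Rw3, w3Rw4, w4Rw4

Satisfiable (open branch found)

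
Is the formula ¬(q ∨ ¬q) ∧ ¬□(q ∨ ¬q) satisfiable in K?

1. ¬(q ∨ ¬q) ∧ ¬□(q ∨ ¬q), 0
2. ¬(q ∨ ¬q), 0   [∧-rule on 1]
3. ¬□(q ∨ ¬q), 0   [∧-rule on 1]
4. ¬q, 0   [¬∨-rule on 2]
5. q, 0   [¬∨-rule on 2]
Branch closes: q and ¬q both at 0.
(One branch shown.) All branches close.

No, unsatisfiable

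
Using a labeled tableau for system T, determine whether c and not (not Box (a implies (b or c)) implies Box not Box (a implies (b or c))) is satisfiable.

Satisfiable

1. c and not (not Box (a implies (b or c)) implies Box not Box (a implies (b or c))), u
2. c, u
3. not (not Box (a implies (b or c)) implies Box not Box (a implies (b or c))), u
4. not Box (a implies (b or c)), u
5. not Box not Box (a implies (b or c)), u
6. not (a implies (b or c)), v
7. a, v
8. not (b or c), v
9. not b, v
10. not c, v
11. Box (a implies (b or c)), w
12. a implies (b or c), w
13. b or c, w
14. c, w
Accessibility: uRu, uRv, uRw, vRv, wRw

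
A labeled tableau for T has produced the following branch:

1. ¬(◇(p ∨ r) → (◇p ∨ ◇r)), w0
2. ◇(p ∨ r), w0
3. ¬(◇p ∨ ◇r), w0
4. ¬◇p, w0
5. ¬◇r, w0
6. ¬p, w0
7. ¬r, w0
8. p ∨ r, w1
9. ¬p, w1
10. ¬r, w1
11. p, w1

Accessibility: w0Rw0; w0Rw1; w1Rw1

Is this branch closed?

Yes, closed

Both p and ¬p appear at w1.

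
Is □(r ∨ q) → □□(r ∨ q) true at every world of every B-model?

Tableau for the negation ¬(□(r ∨ q) → □□(r ∨ q)):
1. ¬(□(r ∨ q) → □□(r ∨ q)), u
2. □(r ∨ q), u
3. ¬□□(r ∨ q), u
4. r ∨ q, u
5. q, u
6. ¬□(r ∨ q), v
7. r ∨ q, v
8. q, v
9. ¬(r ∨ q), w
10. ¬r, w
11. ¬q, w
Accessibility: uRu, uRv, vRu, vRv, vRw, wRv, wRw
The negation has an open branch (countermodel exists).

Invalid (countermodel exists)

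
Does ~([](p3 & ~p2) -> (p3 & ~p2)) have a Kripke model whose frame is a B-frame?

1. ~([](p3 & ~p2) -> (p3 & ~p2)), u
2. [](p3 & ~p2), u   [~->-rule on 1]
3. ~(p3 & ~p2), u   [~->-rule on 1]
4. p3 & ~p2, u   [[]-rule on 2 via uRu]
5. p3, u   [&-rule on 4]
6. ~p2, u   [&-rule on 4]
7. p2, u   [~&-rule on 3 (branches; this branch)]
Accessibility: uRu
Branch closes: p2 and ~p2 both at u.
(One branch shown.) All branches close.

Unsatisfiable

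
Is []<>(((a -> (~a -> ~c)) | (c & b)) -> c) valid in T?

Invalid (countermodel exists)

Tableau for the negation ~[]<>(((a -> (~a -> ~c)) | (c & b)) -> c):
1. ~[]<>(((a -> (~a -> ~c)) | (c & b)) -> c), w0
2. ~<>(((a -> (~a -> ~c)) | (c & b)) -> c), w1
3. ~(((a -> (~a -> ~c)) | (c & b)) -> c), w1
4. (a -> (~a -> ~c)) | (c & b), w1
5. ~c, w1
6. a -> (~a -> ~c), w1
7. ~a -> ~c, w1
Accessibility: w0Rw0, w0Rw1, w1Rw1
The negation has an open branch (countermodel exists).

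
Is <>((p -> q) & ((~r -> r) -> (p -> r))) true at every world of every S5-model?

Tableau for the negation ~<>((p -> q) & ((~r -> r) -> (p -> r))):
1. ~<>((p -> q) & ((~r -> r) -> (p -> r))), w0
2. ~((p -> q) & ((~r -> r) -> (p -> r))), w0
3. ~(p -> q), w0
4. p, w0
5. ~q, w0
Accessibility: w0Rw0
The negation has an open branch (countermodel exists).

Not valid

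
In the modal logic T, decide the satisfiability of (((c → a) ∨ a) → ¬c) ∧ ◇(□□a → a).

Satisfiable (open branch found)

1. (((c → a) ∨ a) → ¬c) ∧ ◇(□□a → a), w0
2. ((c → a) ∨ a) → ¬c, w0   [∧-rule on 1]
3. ◇(□□a → a), w0   [∧-rule on 1]
4. ¬c, w0   [→-rule on 2 (branches; this branch)]
5. □□a → a, w1   [◇-rule on 3: fresh world w1, w0Rw1]
6. a, w1   [→-rule on 5 (branches; this branch)]
Accessibility: w0Rw0, w0Rw1, w1Rw1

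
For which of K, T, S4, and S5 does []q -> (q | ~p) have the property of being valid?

T, S4, S5

K-tableau for the negation ~([]q -> (q | ~p)):
1. ~([]q -> (q | ~p)), 0
2. []q, 0
3. ~(q | ~p), 0
4. ~q, 0
5. p, 0
Complete open branch: countermodel on a K-frame, so not valid in K.
T-tableau for the negation ~([]q -> (q | ~p)):
1. ~([]q -> (q | ~p)), 0
2. []q, 0
3. ~(q | ~p), 0
4. ~q, 0
5. p, 0
6. q, 0
Accessibility: 0R0
Branch closes: q and ~q both at 0.
Every branch closes (one shown): valid in T, hence also in S4, S5 (every theorem of T is a theorem of S4 and S5).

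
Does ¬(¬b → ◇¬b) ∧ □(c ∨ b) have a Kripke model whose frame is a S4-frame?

Unsatisfiable

1. ¬(¬b → ◇¬b) ∧ □(c ∨ b), 0
2. ¬(¬b → ◇¬b), 0
3. □(c ∨ b), 0
4. ¬b, 0
5. ¬◇¬b, 0
6. c ∨ b, 0
7. b, 0
Accessibility: 0R0
Branch closes: b and ¬b both at 0.
Every branch closes; the branch above is one of them.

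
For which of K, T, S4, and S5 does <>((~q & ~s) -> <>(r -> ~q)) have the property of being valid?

T-tableau for the negation ~<>((~q & ~s) -> <>(r -> ~q)):
1. ~<>((~q & ~s) -> <>(r -> ~q)), u
2. ~((~q & ~s) -> <>(r -> ~q)), u
3. ~q & ~s, u
4. ~<>(r -> ~q), u
5. ~q, u
6. ~s, u
7. ~(r -> ~q), u
8. r, u
9. q, u
Accessibility: uRu
Branch closes: q and ~q both at u.
Every branch closes (one shown): valid in T, hence also in S4, S5 (every theorem of T is a theorem of S4 and S5).
K-tableau for the negation ~<>((~q & ~s) -> <>(r -> ~q)):
1. ~<>((~q & ~s) -> <>(r -> ~q)), u
Complete open branch: countermodel on a K-frame, so not valid in K.

T, S4, S5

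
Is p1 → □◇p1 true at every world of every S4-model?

Invalid (countermodel exists)

Tableau for the negation ¬(p1 → □◇p1):
1. ¬(p1 → □◇p1), 0
2. p1, 0
3. ¬□◇p1, 0
4. ¬◇p1, 1
5. ¬p1, 1
Accessibility: 0R0, 0R1, 1R1
The negation has an open branch (countermodel exists).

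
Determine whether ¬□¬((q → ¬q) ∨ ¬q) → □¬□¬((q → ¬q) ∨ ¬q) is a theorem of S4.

Tableau for the negation ¬(¬□¬((q → ¬q) ∨ ¬q) → □¬□¬((q → ¬q) ∨ ¬q)):
1. ¬(¬□¬((q → ¬q) ∨ ¬q) → □¬□¬((q → ¬q) ∨ ¬q)), w0
2. ¬□¬((q → ¬q) ∨ ¬q), w0
3. ¬□¬□¬((q → ¬q) ∨ ¬q), w0
4. (q → ¬q) ∨ ¬q, w1
5. ¬q, w1
6. □¬((q → ¬q) ∨ ¬q), w2
7. ¬((q → ¬q) ∨ ¬q), w2
8. ¬(q → ¬q), w2
9. q, w2
Accessibility: w0Rw0, w0Rw1, w0Rw2, w1Rw1, w2Rw2
The negation has an open branch (countermodel exists).

Invalid (countermodel exists)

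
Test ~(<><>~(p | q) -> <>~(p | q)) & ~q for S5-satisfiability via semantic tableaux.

1. ~(<><>~(p | q) -> <>~(p | q)) & ~q, 0
2. ~(<><>~(p | q) -> <>~(p | q)), 0   [&-rule on 1]
3. ~q, 0   [&-rule on 1]
4. <><>~(p | q), 0   [~->-rule on 2]
5. ~<>~(p | q), 0   [~->-rule on 2]
6. p | q, 0   [~<>-rule on 5 via 0R0]
7. p, 0   [|-rule on 6 (branches; this branch)]
8. <>~(p | q), 1   [<>-rule on 4: fresh world 1, 0R1]
9. p | q, 1   [~<>-rule on 5 via 0R1]
10. q, 1   [|-rule on 9 (branches; this branch)]
11. ~(p | q), 2   [<>-rule on 8: fresh world 2, 1R2]
12. ~p, 2   [~|-rule on 11]
13. ~q, 2   [~|-rule on 11]
14. p | q, 2   [~<>-rule on 5 via 0R2]
15. q, 2   [|-rule on 14 (branches; this branch)]
Accessibility: 0R0, 0R1, 0R2, 1R0, 1R1, 1R2, 2R0, 2R1, 2R2
Branch closes: q and ~q both at 2.
Every branch closes; the branch above is one of them.

No, unsatisfiable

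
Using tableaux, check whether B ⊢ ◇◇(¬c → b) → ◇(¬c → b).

Tableau for the negation ¬(◇◇(¬c → b) → ◇(¬c → b)):
1. ¬(◇◇(¬c → b) → ◇(¬c → b)), w0
2. ◇◇(¬c → b), w0
3. ¬◇(¬c → b), w0
4. ¬(¬c → b), w0
5. ¬c, w0
6. ¬b, w0
7. ◇(¬c → b), w1
8. ¬(¬c → b), w1
9. ¬c, w1
10. ¬b, w1
11. ¬c → b, w2
12. b, w2
Accessibility: w0Rw0, w0Rw1, w1Rw0, w1Rw1, w1Rw2, w2Rw1, w2Rw2
The negation has an open branch (countermodel exists).

Not valid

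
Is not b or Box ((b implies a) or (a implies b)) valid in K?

Tableau for the negation not (not b or Box ((b implies a) or (a implies b))):
1. not (not b or Box ((b implies a) or (a implies b))), w0
2. b, w0   [neg-or-rule on 1]
3. not Box ((b implies a) or (a implies b)), w0   [neg-or-rule on 1]
4. not ((b implies a) or (a implies b)), w1   [neg-Box-rule on 3: fresh world w1, w0Rw1]
5. not (b implies a), w1   [neg-or-rule on 4]
6. not (a implies b), w1   [neg-or-rule on 4]
7. b, w1   [neg-implies-rule on 5]
8. not a, w1   [neg-implies-rule on 5]
9. a, w1   [neg-implies-rule on 6]
10. not b, w1   [neg-implies-rule on 6]
Accessibility: w0Rw1
Branch closes: a and not a both at w1.
Every branch of the negation's tableau closes; the branch above is one of them.

Valid in K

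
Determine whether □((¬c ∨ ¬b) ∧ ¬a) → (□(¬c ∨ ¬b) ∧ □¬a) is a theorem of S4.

Valid

Tableau for the negation ¬(□((¬c ∨ ¬b) ∧ ¬a) → (□(¬c ∨ ¬b) ∧ □¬a)):
1. ¬(□((¬c ∨ ¬b) ∧ ¬a) → (□(¬c ∨ ¬b) ∧ □¬a)), w0
2. □((¬c ∨ ¬b) ∧ ¬a), w0
3. ¬(□(¬c ∨ ¬b) ∧ □¬a), w0
4. (¬c ∨ ¬b) ∧ ¬a, w0
5. ¬c ∨ ¬b, w0
6. ¬a, w0
7. ¬□(¬c ∨ ¬b), w0
8. ¬b, w0
9. ¬(¬c ∨ ¬b), w1
10. c, w1
11. b, w1
12. (¬c ∨ ¬b) ∧ ¬a, w1
13. ¬c ∨ ¬b, w1
14. ¬a, w1
15. ¬b, w1
Accessibility: w0Rw0, w0Rw1, w1Rw1
Branch closes: b and ¬b both at w1.
Every branch of the negation's tableau closes; the branch above is one of them.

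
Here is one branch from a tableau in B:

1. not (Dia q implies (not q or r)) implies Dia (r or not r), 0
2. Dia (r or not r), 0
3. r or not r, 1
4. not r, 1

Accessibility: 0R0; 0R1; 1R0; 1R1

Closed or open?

No, open

No atom appears with both signs at the same world.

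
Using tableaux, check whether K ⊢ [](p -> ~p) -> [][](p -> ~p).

Tableau for the negation ~([](p -> ~p) -> [][](p -> ~p)):
1. ~([](p -> ~p) -> [][](p -> ~p)), 0
2. [](p -> ~p), 0   [~->-rule on 1]
3. ~[][](p -> ~p), 0   [~->-rule on 1]
4. ~[](p -> ~p), 1   [~[]-rule on 3: fresh world 1, 0R1]
5. p -> ~p, 1   [[]-rule on 2 via 0R1]
6. ~p, 1   [->-rule on 5 (branches; this branch)]
7. ~(p -> ~p), 2   [~[]-rule on 4: fresh world 2, 1R2]
8. p, 2   [~->-rule on 7]
Accessibility: 0R1, 1R2
The negation has an open branch (countermodel exists).

Invalid (countermodel exists)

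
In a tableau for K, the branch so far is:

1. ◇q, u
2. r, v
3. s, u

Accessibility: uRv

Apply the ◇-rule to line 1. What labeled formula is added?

a fresh world w with uRw, and q at w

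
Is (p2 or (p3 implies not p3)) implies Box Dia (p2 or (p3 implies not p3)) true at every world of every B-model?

Tableau for the negation not ((p2 or (p3 implies not p3)) implies Box Dia (p2 or (p3 implies not p3))):
1. not ((p2 or (p3 implies not p3)) implies Box Dia (p2 or (p3 implies not p3))), w0
2. p2 or (p3 implies not p3), w0
3. not Box Dia (p2 or (p3 implies not p3)), w0
4. p3 implies not p3, w0
5. not p3, w0
6. not Dia (p2 or (p3 implies not p3)), w1
7. not (p2 or (p3 implies not p3)), w0
8. not p2, w0
9. not (p3 implies not p3), w0
10. p3, w0
Accessibility: w0Rw0, w0Rw1, w1Rw0, w1Rw1
Branch closes: p3 and not p3 both at w0.
Every branch of the negation's tableau closes; the branch above is one of them.

Valid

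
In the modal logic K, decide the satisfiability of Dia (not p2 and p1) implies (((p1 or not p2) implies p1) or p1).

Satisfiable

1. Dia (not p2 and p1) implies (((p1 or not p2) implies p1) or p1), 0
2. ((p1 or not p2) implies p1) or p1, 0   [implies-rule on 1 (branches; this branch)]
3. p1, 0   [or-rule on 2 (branches; this branch)]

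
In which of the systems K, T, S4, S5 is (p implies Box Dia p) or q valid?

S5-tableau for the negation not ((p implies Box Dia p) or q):
1. not ((p implies Box Dia p) or q), 0
2. not (p implies Box Dia p), 0
3. not q, 0
4. p, 0
5. not Box Dia p, 0
6. not Dia p, 1
7. not p, 0
Accessibility: 0R0, 0R1, 1R0, 1R1
Branch closes: p and not p both at 0.
Every branch closes (one shown): valid in S5.
S4-tableau for the negation not ((p implies Box Dia p) or q):
1. not ((p implies Box Dia p) or q), 0
2. not (p implies Box Dia p), 0
3. not q, 0
4. p, 0
5. not Box Dia p, 0
6. not Dia p, 1
7. not p, 1
Accessibility: 0R0, 0R1, 1R1
Complete open branch: countermodel on an S4-frame, so not valid in S4, nor in K, T (the same frame is also a K-frame and a T-frame).

S5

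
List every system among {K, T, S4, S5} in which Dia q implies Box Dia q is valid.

S5

S4-tableau for the negation not (Dia q implies Box Dia q):
1. not (Dia q implies Box Dia q), 0
2. Dia q, 0
3. not Box Dia q, 0
4. q, 1
5. not Dia q, 2
6. not q, 2
Accessibility: 0R0, 0R1, 0R2, 1R1, 2R2
Complete open branch: countermodel on an S4-frame, so not valid in S4, nor in K, T (the same frame is also a K-frame and a T-frame).
S5-tableau for the negation not (Dia q implies Box Dia q):
1. not (Dia q implies Box Dia q), 0
2. Dia q, 0
3. not Box Dia q, 0
4. q, 1
5. not Dia q, 2
6. not q, 0
7. not q, 1
Accessibility: 0R0, 0R1, 0R2, 1R0, 1R1, 1R2, 2R0, 2R1, 2R2
Branch closes: q and not q both at 1.
Every branch closes (one shown): valid in S5.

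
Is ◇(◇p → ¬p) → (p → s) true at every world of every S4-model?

Tableau for the negation ¬(◇(◇p → ¬p) → (p → s)):
1. ¬(◇(◇p → ¬p) → (p → s)), 0
2. ◇(◇p → ¬p), 0
3. ¬(p → s), 0
4. p, 0
5. ¬s, 0
6. ◇p → ¬p, 1
7. ¬p, 1
Accessibility: 0R0, 0R1, 1R1
The negation has an open branch (countermodel exists).

Not valid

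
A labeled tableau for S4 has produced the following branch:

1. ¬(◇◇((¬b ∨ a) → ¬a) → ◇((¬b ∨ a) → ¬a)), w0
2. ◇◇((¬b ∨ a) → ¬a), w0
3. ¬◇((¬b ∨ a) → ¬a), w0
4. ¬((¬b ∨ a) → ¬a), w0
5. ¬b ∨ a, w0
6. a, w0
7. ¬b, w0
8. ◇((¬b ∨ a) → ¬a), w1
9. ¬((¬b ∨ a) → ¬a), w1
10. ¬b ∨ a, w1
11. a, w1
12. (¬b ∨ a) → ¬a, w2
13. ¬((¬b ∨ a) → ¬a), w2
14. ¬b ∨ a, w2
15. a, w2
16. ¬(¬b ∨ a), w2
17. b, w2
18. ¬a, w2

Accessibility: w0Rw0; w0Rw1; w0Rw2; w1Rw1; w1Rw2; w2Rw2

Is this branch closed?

Both a and ¬a appear at w2.

Closed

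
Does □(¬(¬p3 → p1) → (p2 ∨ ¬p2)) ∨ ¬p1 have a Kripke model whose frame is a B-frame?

Yes, satisfiable

1. □(¬(¬p3 → p1) → (p2 ∨ ¬p2)) ∨ ¬p1, u
2. ¬p1, u
Accessibility: uRu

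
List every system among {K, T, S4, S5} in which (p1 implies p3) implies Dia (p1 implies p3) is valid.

T, S4, S5

K-tableau for the negation not ((p1 implies p3) implies Dia (p1 implies p3)):
1. not ((p1 implies p3) implies Dia (p1 implies p3)), 0
2. p1 implies p3, 0
3. not Dia (p1 implies p3), 0
4. p3, 0
Complete open branch: countermodel on a K-frame, so not valid in K.
T-tableau for the negation not ((p1 implies p3) implies Dia (p1 implies p3)):
1. not ((p1 implies p3) implies Dia (p1 implies p3)), 0
2. p1 implies p3, 0
3. not Dia (p1 implies p3), 0
4. not (p1 implies p3), 0
5. p1, 0
6. not p3, 0
7. p3, 0
Accessibility: 0R0
Branch closes: p3 and not p3 both at 0.
Every branch closes (one shown): valid in T, hence also in S4, S5 (every theorem of T is a theorem of S4 and S5).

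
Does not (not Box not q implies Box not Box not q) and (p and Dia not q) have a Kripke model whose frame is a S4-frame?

Satisfiable (open branch found)

1. not (not Box not q implies Box not Box not q) and (p and Dia not q), u
2. not (not Box not q implies Box not Box not q), u   [and-rule on 1]
3. p and Dia not q, u   [and-rule on 1]
4. not Box not q, u   [neg-implies-rule on 2]
5. not Box not Box not q, u   [neg-implies-rule on 2]
6. p, u   [and-rule on 3]
7. Dia not q, u   [and-rule on 3]
8. q, v   [neg-Box-rule on 4: fresh world v, uRv]
9. Box not q, w   [neg-Box-rule on 5: fresh world w, uRw]
10. not q, w   [Box-rule on 9 via wRw]
11. not q, x   [Dia-rule on 7: fresh world x, uRx]
Accessibility: uRu, uRv, uRw, uRx, vRv, wRw, xRx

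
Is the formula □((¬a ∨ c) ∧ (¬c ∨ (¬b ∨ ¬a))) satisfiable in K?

1. □((¬a ∨ c) ∧ (¬c ∨ (¬b ∨ ¬a))), w0

Satisfiable (open branch found)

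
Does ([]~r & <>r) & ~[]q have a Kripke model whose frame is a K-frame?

Unsatisfiable (every branch closes)

1. ([]~r & <>r) & ~[]q, w0
2. []~r & <>r, w0   [&-rule on 1]
3. ~[]q, w0   [&-rule on 1]
4. []~r, w0   [&-rule on 2]
5. <>r, w0   [&-rule on 2]
6. ~q, w1   [~[]-rule on 3: fresh world w1, w0Rw1]
7. ~r, w1   [[]-rule on 4 via w0Rw1]
8. r, w2   [<>-rule on 5: fresh world w2, w0Rw2]
9. ~r, w2   [[]-rule on 4 via w0Rw2]
Accessibility: w0Rw1, w0Rw2
Branch closes: r and ~r both at w2.
All branches of the tableau close; one closing branch shown above.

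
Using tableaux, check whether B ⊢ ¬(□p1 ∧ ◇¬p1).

Yes, valid

Tableau for the negation □p1 ∧ ◇¬p1:
1. □p1 ∧ ◇¬p1, 0
2. □p1, 0   [∧-rule on 1]
3. ◇¬p1, 0   [∧-rule on 1]
4. p1, 0   [□-rule on 2 via 0R0]
5. ¬p1, 1   [◇-rule on 3: fresh world 1, 0R1]
6. p1, 1   [□-rule on 2 via 0R1]
Accessibility: 0R0, 0R1, 1R0, 1R1
Branch closes: p1 and ¬p1 both at 1.
All branches of the negation close; one closing branch shown above.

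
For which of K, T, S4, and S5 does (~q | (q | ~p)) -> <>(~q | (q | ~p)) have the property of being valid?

K-tableau for the negation ~((~q | (q | ~p)) -> <>(~q | (q | ~p))):
1. ~((~q | (q | ~p)) -> <>(~q | (q | ~p))), 0
2. ~q | (q | ~p), 0   [~->-rule on 1]
3. ~<>(~q | (q | ~p)), 0   [~->-rule on 1]
4. q | ~p, 0   [|-rule on 2 (branches; this branch)]
5. ~p, 0   [|-rule on 4 (branches; this branch)]
Complete open branch: countermodel on a K-frame, so not valid in K.
T-tableau for the negation ~((~q | (q | ~p)) -> <>(~q | (q | ~p))):
1. ~((~q | (q | ~p)) -> <>(~q | (q | ~p))), 0
2. ~q | (q | ~p), 0   [~->-rule on 1]
3. ~<>(~q | (q | ~p)), 0   [~->-rule on 1]
4. ~(~q | (q | ~p)), 0   [~<>-rule on 3 via 0R0]
5. q, 0   [~|-rule on 4]
6. ~(q | ~p), 0   [~|-rule on 4]
7. ~q, 0   [~|-rule on 6]
8. p, 0   [~|-rule on 6]
Accessibility: 0R0
Branch closes: q and ~q both at 0.
Every branch closes (one shown): valid in T, hence also in S4, S5 (every theorem of T is a theorem of S4 and S5).

T, S4, S5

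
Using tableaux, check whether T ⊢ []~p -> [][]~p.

Not valid

Tableau for the negation ~([]~p -> [][]~p):
1. ~([]~p -> [][]~p), w0
2. []~p, w0
3. ~[][]~p, w0
4. ~p, w0
5. ~[]~p, w1
6. ~p, w1
7. p, w2
Accessibility: w0Rw0, w0Rw1, w1Rw1, w1Rw2, w2Rw2
The negation has an open branch (countermodel exists).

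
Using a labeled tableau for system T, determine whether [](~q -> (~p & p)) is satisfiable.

Yes, satisfiable

1. [](~q -> (~p & p)), u
2. ~q -> (~p & p), u
3. q, u
Accessibility: uRu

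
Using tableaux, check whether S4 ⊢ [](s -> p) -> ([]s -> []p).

Valid

Tableau for the negation ~([](s -> p) -> ([]s -> []p)):
1. ~([](s -> p) -> ([]s -> []p)), u
2. [](s -> p), u
3. ~([]s -> []p), u
4. []s, u
5. ~[]p, u
6. s -> p, u
7. s, u
8. p, u
9. ~p, v
10. s -> p, v
11. s, v
12. p, v
Accessibility: uRu, uRv, vRv
Branch closes: p and ~p both at v.
Every branch of the negation's tableau closes; the branch above is one of them.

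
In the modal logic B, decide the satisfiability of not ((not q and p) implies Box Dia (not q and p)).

1. not ((not q and p) implies Box Dia (not q and p)), u
2. not q and p, u   [neg-implies-rule on 1]
3. not Box Dia (not q and p), u   [neg-implies-rule on 1]
4. not q, u   [and-rule on 2]
5. p, u   [and-rule on 2]
6. not Dia (not q and p), v   [neg-Box-rule on 3: fresh world v, uRv]
7. not (not q and p), u   [neg-Dia-rule on 6 via vRu]
8. not (not q and p), v   [neg-Dia-rule on 6 via vRv]
9. not p, u   [neg-and-rule on 7 (branches; this branch)]
Accessibility: uRu, uRv, vRu, vRv
Branch closes: p and not p both at u.
(One branch shown.) All branches close.

Unsatisfiable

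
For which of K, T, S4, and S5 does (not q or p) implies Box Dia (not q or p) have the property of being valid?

S5-tableau for the negation not ((not q or p) implies Box Dia (not q or p)):
1. not ((not q or p) implies Box Dia (not q or p)), w0
2. not q or p, w0
3. not Box Dia (not q or p), w0
4. p, w0
5. not Dia (not q or p), w1
6. not (not q or p), w0
7. q, w0
8. not p, w0
Accessibility: w0Rw0, w0Rw1, w1Rw0, w1Rw1
Branch closes: p and not p both at w0.
Every branch closes (one shown): valid in S5.
S4-tableau for the negation not ((not q or p) implies Box Dia (not q or p)):
1. not ((not q or p) implies Box Dia (not q or p)), w0
2. not q or p, w0
3. not Box Dia (not q or p), w0
4. p, w0
5. not Dia (not q or p), w1
6. not (not q or p), w1
7. q, w1
8. not p, w1
Accessibility: w0Rw0, w0Rw1, w1Rw1
Complete open branch: countermodel on an S4-frame, so not valid in S4, nor in K, T (the same frame is also a K-frame and a T-frame).

S5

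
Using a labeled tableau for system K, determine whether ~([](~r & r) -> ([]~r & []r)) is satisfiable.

No, unsatisfiable

1. ~([](~r & r) -> ([]~r & []r)), u
2. [](~r & r), u
3. ~([]~r & []r), u
4. ~[]r, u
5. ~r, v
6. ~r & r, v
7. r, v
Accessibility: uRv
Branch closes: r and ~r both at v.
(One branch shown.) All branches close.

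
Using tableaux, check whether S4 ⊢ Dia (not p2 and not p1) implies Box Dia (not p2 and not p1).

Tableau for the negation not (Dia (not p2 and not p1) implies Box Dia (not p2 and not p1)):
1. not (Dia (not p2 and not p1) implies Box Dia (not p2 and not p1)), 0
2. Dia (not p2 and not p1), 0
3. not Box Dia (not p2 and not p1), 0
4. not p2 and not p1, 1
5. not p2, 1
6. not p1, 1
7. not Dia (not p2 and not p1), 2
8. not (not p2 and not p1), 2
9. p1, 2
Accessibility: 0R0, 0R1, 0R2, 1R1, 2R2
The negation has an open branch (countermodel exists).

No, not valid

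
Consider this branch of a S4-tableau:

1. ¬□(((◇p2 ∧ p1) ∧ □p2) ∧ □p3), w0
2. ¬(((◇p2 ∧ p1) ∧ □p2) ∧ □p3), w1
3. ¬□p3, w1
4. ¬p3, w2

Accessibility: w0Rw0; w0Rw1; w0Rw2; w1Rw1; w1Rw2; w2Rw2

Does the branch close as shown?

There is no literal clash: for every atom and world, at most one sign appears.

Not closed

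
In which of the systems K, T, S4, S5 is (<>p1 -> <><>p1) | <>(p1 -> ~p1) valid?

T, S4, S5

K-tableau for the negation ~((<>p1 -> <><>p1) | <>(p1 -> ~p1)):
1. ~((<>p1 -> <><>p1) | <>(p1 -> ~p1)), 0
2. ~(<>p1 -> <><>p1), 0
3. ~<>(p1 -> ~p1), 0
4. <>p1, 0
5. ~<><>p1, 0
6. p1, 1
7. ~(p1 -> ~p1), 1
8. ~<>p1, 1
Accessibility: 0R1
Complete open branch: countermodel on a K-frame, so not valid in K.
T-tableau for the negation ~((<>p1 -> <><>p1) | <>(p1 -> ~p1)):
1. ~((<>p1 -> <><>p1) | <>(p1 -> ~p1)), 0
2. ~(<>p1 -> <><>p1), 0
3. ~<>(p1 -> ~p1), 0
4. <>p1, 0
5. ~<><>p1, 0
6. ~(p1 -> ~p1), 0
7. p1, 0
8. ~<>p1, 0
9. ~p1, 0
Accessibility: 0R0
Branch closes: p1 and ~p1 both at 0.
Every branch closes (one shown): valid in T, hence also in S4, S5 (every theorem of T is a theorem of S4 and S5).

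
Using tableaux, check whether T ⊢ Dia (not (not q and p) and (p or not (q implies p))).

Invalid (countermodel exists)

Tableau for the negation not Dia (not (not q and p) and (p or not (q implies p))):
1. not Dia (not (not q and p) and (p or not (q implies p))), w0
2. not (not (not q and p) and (p or not (q implies p))), w0
3. not (p or not (q implies p)), w0
4. not p, w0
5. q implies p, w0
6. not q, w0
Accessibility: w0Rw0
The negation has an open branch (countermodel exists).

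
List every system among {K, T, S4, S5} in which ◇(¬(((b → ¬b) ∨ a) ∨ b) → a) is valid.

K-tableau for the negation ¬◇(¬(((b → ¬b) ∨ a) ∨ b) → a):
1. ¬◇(¬(((b → ¬b) ∨ a) ∨ b) → a), w0
Complete open branch: countermodel on a K-frame, so not valid in K.
T-tableau for the negation ¬◇(¬(((b → ¬b) ∨ a) ∨ b) → a):
1. ¬◇(¬(((b → ¬b) ∨ a) ∨ b) → a), w0
2. ¬(¬(((b → ¬b) ∨ a) ∨ b) → a), w0   [¬◇-rule on 1 via w0Rw0]
3. ¬(((b → ¬b) ∨ a) ∨ b), w0   [¬→-rule on 2]
4. ¬a, w0   [¬→-rule on 2]
5. ¬((b → ¬b) ∨ a), w0   [¬∨-rule on 3]
6. ¬b, w0   [¬∨-rule on 3]
7. ¬(b → ¬b), w0   [¬∨-rule on 5]
8. b, w0   [¬→-rule on 7]
Accessibility: w0Rw0
Branch closes: b and ¬b both at w0.
Every branch closes (one shown): valid in T, hence also in S4, S5 (every theorem of T is a theorem of S4 and S5).

T, S4, S5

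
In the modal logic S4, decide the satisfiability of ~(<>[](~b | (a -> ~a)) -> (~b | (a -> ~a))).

1. ~(<>[](~b | (a -> ~a)) -> (~b | (a -> ~a))), w0
2. <>[](~b | (a -> ~a)), w0
3. ~(~b | (a -> ~a)), w0
4. b, w0
5. ~(a -> ~a), w0
6. a, w0
7. [](~b | (a -> ~a)), w1
8. ~b | (a -> ~a), w1
9. a -> ~a, w1
10. ~a, w1
Accessibility: w0Rw0, w0Rw1, w1Rw1

Satisfiable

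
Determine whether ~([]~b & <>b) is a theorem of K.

Tableau for the negation []~b & <>b:
1. []~b & <>b, w0
2. []~b, w0   [&-rule on 1]
3. <>b, w0   [&-rule on 1]
4. b, w1   [<>-rule on 3: fresh world w1, w0Rw1]
5. ~b, w1   [[]-rule on 2 via w0Rw1]
Accessibility: w0Rw1
Branch closes: b and ~b both at w1.
Every branch of the negation's tableau closes; the branch above is one of them.

Valid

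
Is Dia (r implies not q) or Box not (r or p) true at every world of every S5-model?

Tableau for the negation not (Dia (r implies not q) or Box not (r or p)):
1. not (Dia (r implies not q) or Box not (r or p)), 0
2. not Dia (r implies not q), 0
3. not Box not (r or p), 0
4. not (r implies not q), 0
5. r, 0
6. q, 0
7. r or p, 1
8. not (r implies not q), 1
9. r, 1
10. q, 1
11. p, 1
Accessibility: 0R0, 0R1, 1R0, 1R1
The negation has an open branch (countermodel exists).

Not valid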